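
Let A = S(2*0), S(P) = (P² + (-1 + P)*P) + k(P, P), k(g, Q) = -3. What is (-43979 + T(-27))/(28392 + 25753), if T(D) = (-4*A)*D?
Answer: -6329/7735 ≈ -0.81823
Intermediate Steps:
S(P) = -3 + P² + P*(-1 + P) (S(P) = (P² + (-1 + P)*P) - 3 = (P² + P*(-1 + P)) - 3 = -3 + P² + P*(-1 + P))
A = -3 (A = -3 - 2*0 + 2*(2*0)² = -3 - 1*0 + 2*0² = -3 + 0 + 2*0 = -3 + 0 + 0 = -3)
T(D) = 12*D (T(D) = (-4*(-3))*D = 12*D)
(-43979 + T(-27))/(28392 + 25753) = (-43979 + 12*(-27))/(28392 + 25753) = (-43979 - 324)/54145 = -44303*1/54145 = -6329/7735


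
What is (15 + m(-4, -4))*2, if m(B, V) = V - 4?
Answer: 14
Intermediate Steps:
m(B, V) = -4 + V
(15 + m(-4, -4))*2 = (15 + (-4 - 4))*2 = (15 - 8)*2 = 7*2 = 14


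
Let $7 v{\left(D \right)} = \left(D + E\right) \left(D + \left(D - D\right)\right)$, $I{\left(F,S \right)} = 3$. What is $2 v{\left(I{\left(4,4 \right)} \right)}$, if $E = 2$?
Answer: $\frac{30}{7} \approx 4.2857$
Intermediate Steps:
$v{\left(D \right)} = \frac{D \left(2 + D\right)}{7}$ ($v{\left(D \right)} = \frac{\left(D + 2\right) \left(D + \left(D - D\right)\right)}{7} = \frac{\left(2 + D\right) \left(D + 0\right)}{7} = \frac{\left(2 + D\right) D}{7} = \frac{D \left(2 + D\right)}{7}$)
$2 v{\left(I{\left(4,4 \right)} \right)} = 2 \cdot \frac{1}{7} \cdot 3 \left(2 + 3\right) = 2 \cdot \frac{1}{7} \cdot 3 \cdot 5 = 2 \cdot \frac{15}{7} = \frac{30}{7}$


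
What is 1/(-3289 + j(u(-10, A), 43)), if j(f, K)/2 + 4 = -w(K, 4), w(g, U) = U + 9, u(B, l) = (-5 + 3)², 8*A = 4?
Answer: -1/3323 ≈ -0.00030093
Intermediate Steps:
A = ½ (A = (⅛)*4 = ½ ≈ 0.50000)
u(B, l) = 4 (u(B, l) = (-2)² = 4)
w(g, U) = 9 + U
j(f, K) = -34 (j(f, K) = -8 + 2*(-(9 + 4)) = -8 + 2*(-1*13) = -8 + 2*(-13) = -8 - 26 = -34)
1/(-3289 + j(u(-10, A), 43)) = 1/(-3289 - 34) = 1/(-3323) = -1/3323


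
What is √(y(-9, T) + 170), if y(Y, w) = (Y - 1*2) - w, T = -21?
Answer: 6*√5 ≈ 13.416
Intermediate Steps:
y(Y, w) = -2 + Y - w (y(Y, w) = (Y - 2) - w = (-2 + Y) - w = -2 + Y - w)
√(y(-9, T) + 170) = √((-2 - 9 - 1*(-21)) + 170) = √((-2 - 9 + 21) + 170) = √(10 + 170) = √180 = 6*√5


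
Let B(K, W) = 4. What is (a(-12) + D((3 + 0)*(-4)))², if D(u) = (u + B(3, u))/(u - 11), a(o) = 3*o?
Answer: 672400/529 ≈ 1271.1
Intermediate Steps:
D(u) = (4 + u)/(-11 + u) (D(u) = (u + 4)/(u - 11) = (4 + u)/(-11 + u))
(a(-12) + D((3 + 0)*(-4)))² = (3*(-12) + (4 + (3 + 0)*(-4))/(-11 + (3 + 0)*(-4)))² = (-36 + (4 + 3*(-4))/(-11 + 3*(-4)))² = (-36 + (4 - 12)/(-11 - 12))² = (-36 - 8/(-23))² = (-36 - 1/23*(-8))² = (-36 + 8/23)² = (-820/23)² = 672400/529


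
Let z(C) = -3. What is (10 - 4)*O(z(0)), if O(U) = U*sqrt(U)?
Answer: -18*I*sqrt(3) ≈ -31.177*I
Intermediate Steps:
O(U) = U**(3/2)
(10 - 4)*O(z(0)) = (10 - 4)*(-3)**(3/2) = 6*(-3*I*sqrt(3)) = -18*I*sqrt(3)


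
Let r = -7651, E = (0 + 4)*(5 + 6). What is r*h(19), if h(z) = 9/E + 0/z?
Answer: -68859/44 ≈ -1565.0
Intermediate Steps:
E = 44 (E = 4*11 = 44)
h(z) = 9/44 (h(z) = 9/44 + 0/z = 9*(1/44) + 0 = 9/44 + 0 = 9/44)
r*h(19) = -7651*9/44 = -68859/44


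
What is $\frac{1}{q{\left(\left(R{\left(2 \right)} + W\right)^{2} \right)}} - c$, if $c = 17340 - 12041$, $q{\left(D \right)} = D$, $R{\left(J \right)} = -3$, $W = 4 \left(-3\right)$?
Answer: $- \frac{1192274}{225} \approx -5299.0$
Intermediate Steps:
$W = -12$
$c = 5299$ ($c = 17340 - 12041 = 5299$)
$\frac{1}{q{\left(\left(R{\left(2 \right)} + W\right)^{2} \right)}} - c = \frac{1}{\left(-3 - 12\right)^{2}} - 5299 = \frac{1}{\left(-15\right)^{2}} - 5299 = \frac{1}{225} - 5299 = - \frac{1192274}{225}$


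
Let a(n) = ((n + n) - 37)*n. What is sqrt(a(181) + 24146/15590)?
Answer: 2*sqrt(893605057415)/7795 ≈ 242.54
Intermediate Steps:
a(n) = n*(-37 + 2*n) (a(n) = (2*n - 37)*n = (-37 + 2*n)*n = n*(-37 + 2*n))
sqrt(a(181) + 24146/15590) = sqrt(181*(-37 + 2*181) + 24146/15590) = sqrt(181*(-37 + 362) + 24146*(1/15590)) = sqrt(181*325 + 12073/7795) = sqrt(58825 + 12073/7795) = sqrt(458552948/7795) = 2*sqrt(893605057415)/7795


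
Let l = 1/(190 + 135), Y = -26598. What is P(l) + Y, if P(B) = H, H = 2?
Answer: -26596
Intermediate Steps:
l = 1/325 ≈ 0.0030769
P(B) = 2
P(l) + Y = 2 - 26598 = -26596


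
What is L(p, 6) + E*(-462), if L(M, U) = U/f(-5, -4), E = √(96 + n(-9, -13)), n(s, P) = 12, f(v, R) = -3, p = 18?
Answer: -2 - 2772*√3 ≈ -4803.2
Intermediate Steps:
E = 6*√3 (E = √(96 + 12) = √108 = 6*√3 ≈ 10.392)
L(M, U) = -U/3 (L(M, U) = U/(-3) = U*(-⅓) = -U/3)
L(p, 6) + E*(-462) = -⅓*6 + (6*√3)*(-462) = -2 - 2772*√3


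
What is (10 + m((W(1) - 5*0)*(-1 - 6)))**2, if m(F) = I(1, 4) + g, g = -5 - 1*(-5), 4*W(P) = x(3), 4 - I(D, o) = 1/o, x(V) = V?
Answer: 3025/16 ≈ 189.06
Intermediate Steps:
I(D, o) = 4 - 1/o
W(P) = 3/4 (W(P) = (1/4)*3 = 3/4)
g = 0 (g = -5 + 5 = 0)
m(F) = 15/4 (m(F) = (4 - 1/4) + 0 = 15/4 + 0 = 15/4)
(10 + m((W(1) - 5*0)*(-1 - 6)))**2 = (10 + 15/4)**2 = (55/4)**2 = 3025/16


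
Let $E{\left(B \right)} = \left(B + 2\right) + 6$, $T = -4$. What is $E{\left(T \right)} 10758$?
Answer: $43032$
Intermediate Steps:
$E{\left(B \right)} = 8 + B$ ($E{\left(B \right)} = \left(2 + B\right) + 6 = 8 + B$)
$E{\left(T \right)} 10758 = \left(8 - 4\right) 10758 = 4 \cdot 10758 = 43032$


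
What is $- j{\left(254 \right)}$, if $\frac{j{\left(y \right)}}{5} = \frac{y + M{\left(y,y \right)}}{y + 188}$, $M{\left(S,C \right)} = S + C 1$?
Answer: $- \frac{1905}{221} \approx -8.6199$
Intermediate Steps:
$M{\left(S,C \right)} = C + S$ ($M{\left(S,C \right)} = S + C = C + S$)
$j{\left(y \right)} = \frac{15 y}{188 + y}$ ($j{\left(y \right)} = 5 \frac{y + \left(y + y\right)}{y + 188} = 5 \frac{y + 2 y}{188 + y} = 5 \frac{3 y}{188 + y} = \frac{15 y}{188 + y}$)
$- j{\left(254 \right)} = - \frac{15 \cdot 254}{188 + 254} = - \frac{15 \cdot 254}{442} = \left(-1\right) \frac{1905}{221} = - \frac{1905}{221}$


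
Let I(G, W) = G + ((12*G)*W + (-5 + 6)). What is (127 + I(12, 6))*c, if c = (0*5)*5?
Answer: 0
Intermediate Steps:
I(G, W) = 1 + G + 12*G*W (I(G, W) = G + (12*G*W + 1) = G + (1 + 12*G*W) = 1 + G + 12*G*W)
c = 0 (c = 0*5 = 0)
(127 + I(12, 6))*c = (127 + (1 + 12 + 12*12*6))*0 = (127 + (1 + 12 + 864))*0 = (127 + 877)*0 = 1004*0 = 0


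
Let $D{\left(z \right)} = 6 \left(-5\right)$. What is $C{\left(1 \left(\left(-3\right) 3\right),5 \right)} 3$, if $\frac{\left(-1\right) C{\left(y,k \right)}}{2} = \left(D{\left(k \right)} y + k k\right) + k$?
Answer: $-1800$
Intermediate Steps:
$D{\left(z \right)} = -30$
$C{\left(y,k \right)} = - 2 k - 2 k^{2} + 60 y$ ($C{\left(y,k \right)} = - 2 \left(\left(- 30 y + k k\right) + k\right) = - 2 \left(\left(- 30 y + k^{2}\right) + k\right) = - 2 \left(\left(k^{2} - 30 y\right) + k\right) = - 2 \left(k + k^{2} - 30 y\right) = - 2 k - 2 k^{2} + 60 y$)
$C{\left(1 \left(\left(-3\right) 3\right),5 \right)} 3 = \left(\left(-2\right) 5 - 2 \cdot 5^{2} + 60 \cdot 1 \left(\left(-3\right) 3\right)\right) 3 = \left(-10 - 50 + 60 \cdot 1 \left(-9\right)\right) 3 = \left(-10 - 50 + 60 \left(-9\right)\right) 3 = \left(-10 - 50 - 540\right) 3 = \left(-600\right) 3 = -1800$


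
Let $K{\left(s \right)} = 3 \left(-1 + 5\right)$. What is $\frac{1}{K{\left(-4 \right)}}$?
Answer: $\frac{1}{12} \approx 0.083333$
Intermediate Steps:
$K{\left(s \right)} = 12$ ($K{\left(s \right)} = 3 \cdot 4 = 12$)
$\frac{1}{K{\left(-4 \right)}} = \frac{1}{12}$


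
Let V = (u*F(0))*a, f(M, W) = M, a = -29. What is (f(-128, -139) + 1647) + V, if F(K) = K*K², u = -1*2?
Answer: 1519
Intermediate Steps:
u = -2
F(K) = K³
V = 0 (V = -2*0³*(-29) = -2*0*(-29) = 0*(-29) = 0)
(f(-128, -139) + 1647) + V = (-128 + 1647) + 0 = 1519 + 0 = 1519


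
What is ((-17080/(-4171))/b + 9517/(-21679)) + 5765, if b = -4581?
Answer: 2387843717389898/414228262329 ≈ 5764.6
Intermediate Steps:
((-17080/(-4171))/b + 9517/(-21679)) + 5765 = (-17080/(-4171)/(-4581) + 9517/(-21679)) + 5765 = (-17080*(-1/4171)*(-1/4581) + 9517*(-1/21679)) + 5765 = ((17080/4171)*(-1/4581) - 9517/21679) + 5765 = (-17080/19107351 - 9517/21679) + 5765 = -182214936787/414228262329 + 5765 = 2387843717389898/414228262329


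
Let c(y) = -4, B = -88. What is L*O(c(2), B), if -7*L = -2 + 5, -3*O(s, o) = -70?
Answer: -10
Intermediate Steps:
O(s, o) = 70/3 (O(s, o) = -1/3*(-70) = 70/3)
L = -3/7 (L = -(-2 + 5)/7 = -1/7*3 = -3/7 ≈ -0.42857)
L*O(c(2), B) = -3/7*70/3 = -10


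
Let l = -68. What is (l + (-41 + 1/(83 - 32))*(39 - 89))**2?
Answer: 10207465024/2601 ≈ 3.9244e+6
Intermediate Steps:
(l + (-41 + 1/(83 - 32))*(39 - 89))**2 = (-68 + (-41 + 1/(83 - 32))*(39 - 89))**2 = (-68 + (-41 + 1/51)*(-50))**2 = (-68 - 2090/51*(-50))**2 = (-68 + 104500/51)**2 = (101032/51)**2 = 10207465024/2601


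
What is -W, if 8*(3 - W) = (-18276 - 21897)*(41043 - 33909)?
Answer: -143297103/4 ≈ -3.5824e+7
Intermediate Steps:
W = 143297103/4 (W = 3 - (-18276 - 21897)*(41043 - 33909)/8 = 3 - (-40173)*7134/8 = 3 - ⅛*(-286594182) = 3 + 143297091/4 = 143297103/4 ≈ 3.5824e+7)
-W = -1*143297103/4 = -143297103/4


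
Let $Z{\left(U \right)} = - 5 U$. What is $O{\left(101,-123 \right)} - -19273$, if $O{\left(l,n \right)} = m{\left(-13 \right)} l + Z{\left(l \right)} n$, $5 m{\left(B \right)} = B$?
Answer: $\frac{405627}{5} \approx 81125.0$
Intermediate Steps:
$m{\left(B \right)} = \frac{B}{5}$
$O{\left(l,n \right)} = - \frac{13 l}{5} - 5 l n$ ($O{\left(l,n \right)} = \frac{1}{5} \left(-13\right) l + - 5 l n = - \frac{13 l}{5} - 5 l n$)
$O{\left(101,-123 \right)} - -19273 = \frac{1}{5} \cdot 101 \left(-13 - -3075\right) - -19273 = \frac{1}{5} \cdot 101 \left(-13 + 3075\right) + 19273 = \frac{1}{5} \cdot 101 \cdot 3062 + 19273 = \frac{309262}{5} + 19273 = \frac{405627}{5}$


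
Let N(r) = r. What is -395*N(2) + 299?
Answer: -491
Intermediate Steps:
-395*N(2) + 299 = -395*2 + 299 = -790 + 299 = -491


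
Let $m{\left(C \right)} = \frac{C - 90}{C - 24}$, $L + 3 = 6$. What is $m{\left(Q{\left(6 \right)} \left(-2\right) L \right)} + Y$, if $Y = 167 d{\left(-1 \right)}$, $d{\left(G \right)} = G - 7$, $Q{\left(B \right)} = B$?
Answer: $- \frac{13339}{10} \approx -1333.9$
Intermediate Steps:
$d{\left(G \right)} = -7 + G$
$L = 3$ ($L = -3 + 6 = 3$)
$Y = -1336$ ($Y = 167 \left(-7 - 1\right) = 167 \left(-8\right) = -1336$)
$m{\left(C \right)} = \frac{-90 + C}{-24 + C}$
$m{\left(Q{\left(6 \right)} \left(-2\right) L \right)} + Y = \frac{-90 + 6 \left(-2\right) 3}{-24 + 6 \left(-2\right) 3} - 1336 = \frac{-90 - 36}{-24 - 36} - 1336 = \frac{1}{-60} \left(-126\right) - 1336 = \left(- \frac{1}{60}\right) \left(-126\right) - 1336 = \frac{21}{10} - 1336 = - \frac{13339}{10}$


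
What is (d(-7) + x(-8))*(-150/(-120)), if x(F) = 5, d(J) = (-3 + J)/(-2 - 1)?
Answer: 125/12 ≈ 10.417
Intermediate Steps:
d(J) = 1 - J/3 (d(J) = (-3 + J)/(-3) = (-3 + J)*(-⅓) = 1 - J/3)
(d(-7) + x(-8))*(-150/(-120)) = ((1 - ⅓*(-7)) + 5)*(-150/(-120)) = ((1 + 7/3) + 5)*(-150*(-1/120)) = (10/3 + 5)*(5/4) = (25/3)*(5/4) = 125/12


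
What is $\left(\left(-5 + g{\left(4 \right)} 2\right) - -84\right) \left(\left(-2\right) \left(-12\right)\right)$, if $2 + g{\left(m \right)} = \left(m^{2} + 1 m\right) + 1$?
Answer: $2808$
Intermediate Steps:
$g{\left(m \right)} = -1 + m + m^{2}$ ($g{\left(m \right)} = -2 + \left(\left(m^{2} + 1 m\right) + 1\right) = -2 + \left(\left(m^{2} + m\right) + 1\right) = -2 + \left(\left(m + m^{2}\right) + 1\right) = -2 + \left(1 + m + m^{2}\right) = -1 + m + m^{2}$)
$\left(\left(-5 + g{\left(4 \right)} 2\right) - -84\right) \left(\left(-2\right) \left(-12\right)\right) = \left(\left(-5 + \left(-1 + 4 + 4^{2}\right) 2\right) - -84\right) \left(\left(-2\right) \left(-12\right)\right) = \left(\left(-5 + \left(-1 + 4 + 16\right) 2\right) + 84\right) 24 = \left(\left(-5 + 19 \cdot 2\right) + 84\right) 24 = \left(\left(-5 + 38\right) + 84\right) 24 = \left(33 + 84\right) 24 = 117 \cdot 24 = 2808$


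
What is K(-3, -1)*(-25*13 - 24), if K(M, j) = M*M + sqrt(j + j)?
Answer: -3141 - 349*I*sqrt(2) ≈ -3141.0 - 493.56*I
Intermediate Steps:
K(M, j) = M**2 + sqrt(2)*sqrt(j) (K(M, j) = M**2 + sqrt(2*j) = M**2 + sqrt(2)*sqrt(j))
K(-3, -1)*(-25*13 - 24) = ((-3)**2 + sqrt(2)*sqrt(-1))*(-25*13 - 24) = (9 + sqrt(2)*I)*(-325 - 24) = (9 + I*sqrt(2))*(-349) = -3141 - 349*I*sqrt(2)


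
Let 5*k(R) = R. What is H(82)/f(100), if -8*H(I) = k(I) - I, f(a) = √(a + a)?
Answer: 41*√2/100 ≈ 0.57983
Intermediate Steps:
f(a) = √2*√a (f(a) = √(2*a) = √2*√a)
k(R) = R/5
H(I) = I/10 (H(I) = -(I/5 - I)/8 = -(-1)*I/10 = I/10)
H(82)/f(100) = ((⅒)*82)/((√2*√100)) = 41/(5*((√2*10))) = 41/(5*((10*√2))) = 41*(√2/20)/5 = 41*√2/100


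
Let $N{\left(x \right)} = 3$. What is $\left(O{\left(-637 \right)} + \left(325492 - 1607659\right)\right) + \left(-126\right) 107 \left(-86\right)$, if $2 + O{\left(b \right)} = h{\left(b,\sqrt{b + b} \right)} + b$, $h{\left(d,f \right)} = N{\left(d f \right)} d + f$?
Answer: $-125265 + 7 i \sqrt{26} \approx -1.2527 \cdot 10^{5} + 35.693 i$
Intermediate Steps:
$h{\left(d,f \right)} = f + 3 d$ ($h{\left(d,f \right)} = 3 d + f = f + 3 d$)
$O{\left(b \right)} = -2 + 4 b + \sqrt{2} \sqrt{b}$ ($O{\left(b \right)} = -2 + \left(\left(\sqrt{b + b} + 3 b\right) + b\right) = -2 + \left(\left(\sqrt{2 b} + 3 b\right) + b\right) = -2 + \left(\left(\sqrt{2} \sqrt{b} + 3 b\right) + b\right) = -2 + \left(\left(3 b + \sqrt{2} \sqrt{b}\right) + b\right) = -2 + \left(4 b + \sqrt{2} \sqrt{b}\right) = -2 + 4 b + \sqrt{2} \sqrt{b}$)
$\left(O{\left(-637 \right)} + \left(325492 - 1607659\right)\right) + \left(-126\right) 107 \left(-86\right) = \left(\left(-2 + 4 \left(-637\right) + \sqrt{2} \sqrt{-637}\right) + \left(325492 - 1607659\right)\right) + \left(-126\right) 107 \left(-86\right) = \left(\left(-2 - 2548 + \sqrt{2} \cdot 7 i \sqrt{13}\right) + \left(325492 - 1607659\right)\right) - -1159452 = \left(\left(-2 - 2548 + 7 i \sqrt{26}\right) - 1282167\right) + 1159452 = \left(\left(-2550 + 7 i \sqrt{26}\right) - 1282167\right) + 1159452 = \left(-1284717 + 7 i \sqrt{26}\right) + 1159452 = -125265 + 7 i \sqrt{26}$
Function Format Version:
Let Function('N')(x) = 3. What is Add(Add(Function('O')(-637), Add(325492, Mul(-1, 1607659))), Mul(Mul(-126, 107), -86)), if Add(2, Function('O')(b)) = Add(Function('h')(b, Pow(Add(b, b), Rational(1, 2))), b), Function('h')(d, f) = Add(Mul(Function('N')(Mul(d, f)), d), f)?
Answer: Add(-125265, Mul(7, I, Pow(26, Rational(1, 2)))) ≈ Add(-1.2527e+5, Mul(35.693, I))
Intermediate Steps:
Function('h')(d, f) = Add(f, Mul(3, d)) (Function('h')(d, f) = Add(Mul(3, d), f) = Add(f, Mul(3, d)))
Function('O')(b) = Add(-2, Mul(4, b), Mul(Pow(2, Rational(1, 2)), Pow(b, Rational(1, 2)))) (Function('O')(b) = Add(-2, Add(Add(Pow(Add(b, b), Rational(1, 2)), Mul(3, b)), b)) = Add(-2, Add(Add(Pow(Mul(2, b), Rational(1, 2)), Mul(3, b)), b)) = Add(-2, Add(Add(Mul(Pow(2, Rational(1, 2)), Pow(b, Rational(1, 2))), Mul(3, b)), b)) = Add(-2, Add(Add(Mul(3, b), Mul(Pow(2, Rational(1, 2)), Pow(b, Rational(1, 2)))), b)) = Add(-2, Add(Mul(4, b), Mul(Pow(2, Rational(1, 2)), Pow(b, Rational(1, 2))))) = Add(-2, Mul(4, b), Mul(Pow(2, Rational(1, 2)), Pow(b, Rational(1, 2)))))
Add(Add(Function('O')(-637), Add(325492, Mul(-1, 1607659))), Mul(Mul(-126, 107), -86)) = Add(Add(Add(-2, Mul(4, -637), Mul(Pow(2, Rational(1, 2)), Pow(-637, Rational(1, 2)))), Add(325492, Mul(-1, 1607659))), Mul(Mul(-126, 107), -86)) = Add(Add(Add(-2, -2548, Mul(Pow(2, Rational(1, 2)), Mul(7, I, Pow(13, Rational(1, 2))))), Add(325492, -1607659)), Mul(-13482, -86)) = Add(Add(Add(-2, -2548, Mul(7, I, Pow(26, Rational(1, 2)))), -1282167), 1159452) = Add(Add(Add(-2550, Mul(7, I, Pow(26, Rational(1, 2)))), -1282167), 1159452) = Add(Add(-1284717, Mul(7, I, Pow(26, Rational(1, 2)))), 1159452) = Add(-125265, Mul(7, I, Pow(26, Rational(1, 2))))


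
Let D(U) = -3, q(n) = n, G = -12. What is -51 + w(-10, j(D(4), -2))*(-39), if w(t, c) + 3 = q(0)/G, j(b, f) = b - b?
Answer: 66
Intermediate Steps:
j(b, f) = 0
w(t, c) = -3 (w(t, c) = -3 + 0/(-12) = -3 + 0*(-1/12) = -3 + 0 = -3)
-51 + w(-10, j(D(4), -2))*(-39) = -51 - 3*(-39) = -51 + 117 = 66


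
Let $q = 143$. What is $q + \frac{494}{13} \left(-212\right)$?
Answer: $-7913$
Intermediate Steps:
$q + \frac{494}{13} \left(-212\right) = 143 + \frac{494}{13} \left(-212\right) = 143 + 494 \cdot \frac{1}{13} \left(-212\right) = 143 + 38 \left(-212\right) = 143 - 8056 = -7913$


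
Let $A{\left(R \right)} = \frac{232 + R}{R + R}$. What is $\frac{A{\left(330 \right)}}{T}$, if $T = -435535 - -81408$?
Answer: $- \frac{281}{116861910} \approx -2.4045 \cdot 10^{-6}$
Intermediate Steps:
$T = -354127$ ($T = -435535 + 81408 = -354127$)
$A{\left(R \right)} = \frac{232 + R}{2 R}$
$\frac{A{\left(330 \right)}}{T} = \frac{\frac{1}{2} \cdot \frac{1}{330} \left(232 + 330\right)}{-354127} = \frac{1}{2} \cdot \frac{1}{330} \cdot 562 \left(- \frac{1}{354127}\right) = \frac{281}{330} \left(- \frac{1}{354127}\right) = - \frac{281}{116861910}$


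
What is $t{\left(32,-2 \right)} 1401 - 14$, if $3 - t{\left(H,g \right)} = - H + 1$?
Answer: $47620$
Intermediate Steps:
$t{\left(H,g \right)} = 2 + H$ ($t{\left(H,g \right)} = 3 - \left(- H + 1\right) = 3 - \left(1 - H\right) = 3 + \left(-1 + H\right) = 2 + H$)
$t{\left(32,-2 \right)} 1401 - 14 = \left(2 + 32\right) 1401 - 14 = 34 \cdot 1401 - 14 = 47634 - 14 = 47620$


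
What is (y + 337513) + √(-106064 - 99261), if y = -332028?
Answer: 5485 + 5*I*√8213 ≈ 5485.0 + 453.13*I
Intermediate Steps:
(y + 337513) + √(-106064 - 99261) = (-332028 + 337513) + √(-106064 - 99261) = 5485 + √(-205325) = 5485 + 5*I*√8213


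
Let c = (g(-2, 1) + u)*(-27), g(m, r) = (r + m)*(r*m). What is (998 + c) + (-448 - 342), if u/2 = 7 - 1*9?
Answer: 262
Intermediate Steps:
u = -4 (u = 2*(7 - 1*9) = 2*(7 - 9) = 2*(-2) = -4)
g(m, r) = m*r*(m + r) (g(m, r) = (m + r)*(m*r) = m*r*(m + r))
c = 54 (c = (-2*1*(-2 + 1) - 4)*(-27) = (-2*1*(-1) - 4)*(-27) = (2 - 4)*(-27) = -2*(-27) = 54)
(998 + c) + (-448 - 342) = (998 + 54) + (-448 - 342) = 1052 - 790 = 262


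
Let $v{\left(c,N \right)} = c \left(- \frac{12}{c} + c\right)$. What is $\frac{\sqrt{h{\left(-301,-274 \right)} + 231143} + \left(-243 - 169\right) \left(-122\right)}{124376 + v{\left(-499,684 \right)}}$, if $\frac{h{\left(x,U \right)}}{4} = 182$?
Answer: $\frac{50264}{373365} + \frac{\sqrt{231871}}{373365} \approx 0.13591$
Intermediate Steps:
$v{\left(c,N \right)} = c \left(c - \frac{12}{c}\right)$
$h{\left(x,U \right)} = 728$ ($h{\left(x,U \right)} = 4 \cdot 182 = 728$)
$\frac{\sqrt{h{\left(-301,-274 \right)} + 231143} + \left(-243 - 169\right) \left(-122\right)}{124376 + v{\left(-499,684 \right)}} = \frac{\sqrt{728 + 231143} + \left(-243 - 169\right) \left(-122\right)}{124376 - \left(12 - \left(-499\right)^{2}\right)} = \frac{\sqrt{231871} - -50264}{124376 + \left(-12 + 249001\right)} = \frac{\sqrt{231871} + 50264}{124376 + 248989} = \frac{50264 + \sqrt{231871}}{373365} = \left(50264 + \sqrt{231871}\right) \frac{1}{373365} = \frac{50264}{373365} + \frac{\sqrt{231871}}{373365}$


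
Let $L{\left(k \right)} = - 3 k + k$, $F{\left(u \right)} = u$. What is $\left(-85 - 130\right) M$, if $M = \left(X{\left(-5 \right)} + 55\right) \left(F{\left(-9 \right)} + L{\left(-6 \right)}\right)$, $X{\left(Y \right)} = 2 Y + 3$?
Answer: $-30960$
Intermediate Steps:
$X{\left(Y \right)} = 3 + 2 Y$
$L{\left(k \right)} = - 2 k$
$M = 144$ ($M = \left(\left(3 + 2 \left(-5\right)\right) + 55\right) \left(-9 - -12\right) = \left(\left(3 - 10\right) + 55\right) \left(-9 + 12\right) = \left(-7 + 55\right) 3 = 48 \cdot 3 = 144$)
$\left(-85 - 130\right) M = \left(-85 - 130\right) 144 = \left(-215\right) 144 = -30960$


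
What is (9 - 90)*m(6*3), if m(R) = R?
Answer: -1458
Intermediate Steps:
(9 - 90)*m(6*3) = (9 - 90)*(6*3) = -81*18 = -1458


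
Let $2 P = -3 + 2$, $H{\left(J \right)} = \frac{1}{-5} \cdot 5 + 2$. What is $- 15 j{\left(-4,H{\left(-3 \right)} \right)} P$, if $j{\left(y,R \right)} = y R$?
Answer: $-30$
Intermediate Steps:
$H{\left(J \right)} = 1$ ($H{\left(J \right)} = \left(- \frac{1}{5}\right) 5 + 2 = -1 + 2 = 1$)
$P = - \frac{1}{2}$ ($P = \frac{-3 + 2}{2} = \frac{1}{2} \left(-1\right) = - \frac{1}{2} \approx -0.5$)
$j{\left(y,R \right)} = R y$
$- 15 j{\left(-4,H{\left(-3 \right)} \right)} P = - 15 \cdot 1 \left(-4\right) \left(- \frac{1}{2}\right) = \left(-15\right) \left(-4\right) \left(- \frac{1}{2}\right) = 60 \left(- \frac{1}{2}\right) = -30$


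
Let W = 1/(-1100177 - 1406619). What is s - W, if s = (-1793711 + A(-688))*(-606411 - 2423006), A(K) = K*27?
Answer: 13762743832722730485/2506796 ≈ 5.4902e+12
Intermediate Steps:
A(K) = 27*K
s = 5490173046679 (s = (-1793711 + 27*(-688))*(-606411 - 2423006) = (-1793711 - 18576)*(-3029417) = -1812287*(-3029417) = 5490173046679)
W = -1/2506796 (W = 1/(-2506796) = -1/2506796 ≈ -3.9892e-7)
s - W = 5490173046679 - 1*(-1/2506796) = 5490173046679 + 1/2506796 = 13762743832722730485/2506796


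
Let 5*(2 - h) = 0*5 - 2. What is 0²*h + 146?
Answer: 146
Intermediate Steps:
h = 12/5 (h = 2 - (0*5 - 2)/5 = 2 - (0 - 2)/5 = 2 - ⅕*(-2) = 2 + ⅖ = 12/5 ≈ 2.4000)
0²*h + 146 = 0²*(12/5) + 146 = 0*(12/5) + 146 = 0 + 146 = 146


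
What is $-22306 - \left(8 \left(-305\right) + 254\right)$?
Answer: $-20120$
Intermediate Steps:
$-22306 - \left(8 \left(-305\right) + 254\right) = -22306 - \left(-2440 + 254\right) = -22306 - -2186 = -22306 + 2186 = -20120$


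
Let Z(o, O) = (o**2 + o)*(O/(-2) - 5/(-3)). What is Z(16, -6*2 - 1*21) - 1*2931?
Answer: 6031/3 ≈ 2010.3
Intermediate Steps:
Z(o, O) = (5/3 - O/2)*(o + o**2) (Z(o, O) = (o + o**2)*(O*(-1/2) - 5*(-1/3)) = (o + o**2)*(-O/2 + 5/3) = (o + o**2)*(5/3 - O/2) = (5/3 - O/2)*(o + o**2))
Z(16, -6*2 - 1*21) - 1*2931 = (1/6)*16*(10 - 3*(-6*2 - 1*21) + 10*16 - 3*(-6*2 - 1*21)*16) - 1*2931 = (1/6)*16*(10 - 3*(-12 - 21) + 160 - 3*(-12 - 21)*16) - 2931 = (1/6)*16*(10 - 3*(-33) + 160 - 3*(-33)*16) - 2931 = (1/6)*16*(10 + 99 + 160 + 1584) - 2931 = (1/6)*16*1853 - 2931 = 14824/3 - 2931 = 6031/3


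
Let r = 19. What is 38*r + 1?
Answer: 723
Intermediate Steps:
38*r + 1 = 38*19 + 1 = 722 + 1 = 723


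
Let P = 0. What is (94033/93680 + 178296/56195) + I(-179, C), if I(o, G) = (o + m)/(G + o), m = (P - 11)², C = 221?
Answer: 61811989523/22110259920 ≈ 2.7956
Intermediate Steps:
m = 121 (m = (0 - 11)² = (-11)² = 121)
I(o, G) = (121 + o)/(G + o) (I(o, G) = (o + 121)/(G + o) = (121 + o)/(G + o))
(94033/93680 + 178296/56195) + I(-179, C) = (94033/93680 + 178296/56195) + (121 - 179)/(221 - 179) = (94033*(1/93680) + 178296*(1/56195)) - 58/42 = (94033/93680 + 178296/56195) + (1/42)*(-58) = 4397390743/1052869520 - 29/21 = 61811989523/22110259920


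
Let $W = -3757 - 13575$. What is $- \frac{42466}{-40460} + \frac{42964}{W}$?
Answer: $- \frac{1052839}{736610} \approx -1.4293$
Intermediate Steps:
$W = -17332$
$- \frac{42466}{-40460} + \frac{42964}{W} = - \frac{42466}{-40460} + \frac{42964}{-17332} = \left(-42466\right) \left(- \frac{1}{40460}\right) + 42964 \left(- \frac{1}{17332}\right) = \frac{1249}{1190} - \frac{10741}{4333} = - \frac{1052839}{736610}$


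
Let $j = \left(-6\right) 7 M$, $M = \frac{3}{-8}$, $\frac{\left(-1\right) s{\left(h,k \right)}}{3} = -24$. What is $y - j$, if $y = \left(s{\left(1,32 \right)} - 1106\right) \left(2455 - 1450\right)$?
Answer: $- \frac{4156743}{4} \approx -1.0392 \cdot 10^{6}$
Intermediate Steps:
$s{\left(h,k \right)} = 72$ ($s{\left(h,k \right)} = \left(-3\right) \left(-24\right) = 72$)
$M = - \frac{3}{8}$ ($M = 3 \left(- \frac{1}{8}\right) = - \frac{3}{8} \approx -0.375$)
$j = \frac{63}{4}$ ($j = \left(-6\right) 7 \left(- \frac{3}{8}\right) = \left(-42\right) \left(- \frac{3}{8}\right) = \frac{63}{4} \approx 15.75$)
$y = -1039170$ ($y = \left(72 - 1106\right) \left(2455 - 1450\right) = \left(-1034\right) 1005 = -1039170$)
$y - j = -1039170 - \frac{63}{4} = - \frac{4156743}{4}$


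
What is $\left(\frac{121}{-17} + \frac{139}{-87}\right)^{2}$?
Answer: $\frac{166152100}{2187441} \approx 75.957$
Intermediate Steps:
$\left(\frac{121}{-17} + \frac{139}{-87}\right)^{2} = \left(121 \left(- \frac{1}{17}\right) + 139 \left(- \frac{1}{87}\right)\right)^{2} = \left(- \frac{121}{17} - \frac{139}{87}\right)^{2} = \left(- \frac{12890}{1479}\right)^{2} = \frac{166152100}{2187441}$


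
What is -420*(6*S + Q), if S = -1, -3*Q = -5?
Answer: 1820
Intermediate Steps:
Q = 5/3 (Q = -⅓*(-5) = 5/3 ≈ 1.6667)
-420*(6*S + Q) = -420*(6*(-1) + 5/3) = -420*(-6 + 5/3) = -420*(-13/3) = 1820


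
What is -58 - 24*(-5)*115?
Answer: 13742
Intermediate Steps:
-58 - 24*(-5)*115 = -58 + 120*115 = -58 + 13800 = 13742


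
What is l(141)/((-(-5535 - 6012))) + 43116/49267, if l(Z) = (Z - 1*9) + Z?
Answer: 170436781/189628683 ≈ 0.89879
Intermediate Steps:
l(Z) = -9 + 2*Z (l(Z) = (Z - 9) + Z = (-9 + Z) + Z = -9 + 2*Z)
l(141)/((-(-5535 - 6012))) + 43116/49267 = (-9 + 2*141)/((-(-5535 - 6012))) + 43116/49267 = (-9 + 282)/((-1*(-11547))) + 43116*(1/49267) = 273/11547 + 43116/49267 = 273*(1/11547) + 43116/49267 = 91/3849 + 43116/49267 = 170436781/189628683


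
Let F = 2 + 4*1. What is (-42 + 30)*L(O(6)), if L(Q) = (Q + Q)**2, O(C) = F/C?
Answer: -48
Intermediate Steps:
F = 6 (F = 2 + 4 = 6)
O(C) = 6/C
L(Q) = 4*Q**2 (L(Q) = (2*Q)**2 = 4*Q**2)
(-42 + 30)*L(O(6)) = (-42 + 30)*(4*(6/6)**2) = -48*(6*(1/6))**2 = -48*1**2 = -48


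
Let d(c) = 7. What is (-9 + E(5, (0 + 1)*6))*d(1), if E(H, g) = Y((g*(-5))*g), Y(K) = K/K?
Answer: -56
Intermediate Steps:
Y(K) = 1
E(H, g) = 1
(-9 + E(5, (0 + 1)*6))*d(1) = (-9 + 1)*7 = -8*7 = -56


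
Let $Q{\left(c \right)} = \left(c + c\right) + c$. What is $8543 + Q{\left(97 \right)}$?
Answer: $8834$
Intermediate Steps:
$Q{\left(c \right)} = 3 c$ ($Q{\left(c \right)} = 2 c + c = 3 c$)
$8543 + Q{\left(97 \right)} = 8543 + 3 \cdot 97 = 8543 + 291 = 8834$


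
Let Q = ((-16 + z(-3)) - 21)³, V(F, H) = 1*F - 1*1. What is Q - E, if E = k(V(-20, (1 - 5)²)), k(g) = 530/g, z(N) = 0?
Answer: -1063183/21 ≈ -50628.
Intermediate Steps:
V(F, H) = -1 + F (V(F, H) = F - 1 = -1 + F)
E = -530/21 (E = 530/(-1 - 20) = 530/(-21) = 530*(-1/21) = -530/21 ≈ -25.238)
Q = -50653 (Q = ((-16 + 0) - 21)³ = (-16 - 21)³ = (-37)³ = -50653)
Q - E = -50653 - 1*(-530/21) = -50653 + 530/21 = -1063183/21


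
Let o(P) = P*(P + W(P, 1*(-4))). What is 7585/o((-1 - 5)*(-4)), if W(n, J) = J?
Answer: 1517/96 ≈ 15.802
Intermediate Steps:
o(P) = P*(-4 + P) (o(P) = P*(P + 1*(-4)) = P*(P - 4) = P*(-4 + P))
7585/o((-1 - 5)*(-4)) = 7585/((((-1 - 5)*(-4))*(-4 + (-1 - 5)*(-4)))) = 7585/(((-6*(-4))*(-4 - 6*(-4)))) = 7585/((24*(-4 + 24))) = 7585/((24*20)) = 7585/480 = 7585*(1/480) = 1517/96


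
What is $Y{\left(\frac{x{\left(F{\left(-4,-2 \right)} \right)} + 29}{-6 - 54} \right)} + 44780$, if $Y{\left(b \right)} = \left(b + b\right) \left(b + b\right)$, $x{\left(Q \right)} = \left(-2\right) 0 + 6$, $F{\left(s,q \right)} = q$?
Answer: $\frac{1612129}{36} \approx 44781.0$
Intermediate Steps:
$x{\left(Q \right)} = 6$ ($x{\left(Q \right)} = 0 + 6 = 6$)
$Y{\left(b \right)} = 4 b^{2}$ ($Y{\left(b \right)} = 2 b 2 b = 4 b^{2}$)
$Y{\left(\frac{x{\left(F{\left(-4,-2 \right)} \right)} + 29}{-6 - 54} \right)} + 44780 = 4 \left(\frac{6 + 29}{-6 - 54}\right)^{2} + 44780 = 4 \left(\frac{35}{-60}\right)^{2} + 44780 = 4 \left(35 \left(- \frac{1}{60}\right)\right)^{2} + 44780 = 4 \left(- \frac{7}{12}\right)^{2} + 44780 = 4 \cdot \frac{49}{144} + 44780 = \frac{49}{36} + 44780 = \frac{1612129}{36}$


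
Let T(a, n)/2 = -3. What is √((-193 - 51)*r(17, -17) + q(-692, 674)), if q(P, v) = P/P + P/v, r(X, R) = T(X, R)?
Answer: √166261983/337 ≈ 38.262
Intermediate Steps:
T(a, n) = -6 (T(a, n) = 2*(-3) = -6)
r(X, R) = -6
q(P, v) = 1 + P/v
√((-193 - 51)*r(17, -17) + q(-692, 674)) = √((-193 - 51)*(-6) + (-692 + 674)/674) = √(-244*(-6) + (1/674)*(-18)) = √(1464 - 9/337) = √(493359/337) = √166261983/337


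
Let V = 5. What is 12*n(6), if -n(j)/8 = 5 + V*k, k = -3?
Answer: 960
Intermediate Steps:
n(j) = 80 (n(j) = -8*(5 + 5*(-3)) = -8*(5 - 15) = -8*(-10) = 80)
12*n(6) = 12*80 = 960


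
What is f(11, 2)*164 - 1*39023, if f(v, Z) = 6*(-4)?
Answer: -42959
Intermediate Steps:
f(v, Z) = -24
f(11, 2)*164 - 1*39023 = -24*164 - 1*39023 = -3936 - 39023 = -42959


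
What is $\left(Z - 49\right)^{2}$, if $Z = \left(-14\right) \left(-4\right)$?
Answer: $49$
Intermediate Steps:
$Z = 56$
$\left(Z - 49\right)^{2} = \left(56 - 49\right)^{2} = 7^{2} = 49$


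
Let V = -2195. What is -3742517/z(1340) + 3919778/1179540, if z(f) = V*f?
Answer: 797184576679/173469050100 ≈ 4.5955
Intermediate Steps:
z(f) = -2195*f
-3742517/z(1340) + 3919778/1179540 = -3742517/((-2195*1340)) + 3919778/1179540 = -3742517/(-2941300) + 3919778*(1/1179540) = -3742517*(-1/2941300) + 1959889/589770 = 3742517/2941300 + 1959889/589770 = 797184576679/173469050100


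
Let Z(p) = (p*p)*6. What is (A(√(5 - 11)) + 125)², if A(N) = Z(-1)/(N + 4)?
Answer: (-81143*I + 63250*√6)/(-5*I + 4*√6) ≈ 15898.0 - 168.47*I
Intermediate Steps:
Z(p) = 6*p² (Z(p) = p²*6 = 6*p²)
A(N) = 6/(4 + N) (A(N) = (6*(-1)²)/(N + 4) = (6*1)/(4 + N) = 6/(4 + N))
(A(√(5 - 11)) + 125)² = (6/(4 + √(5 - 11)) + 125)² = (6/(4 + √(-6)) + 125)² = (6/(4 + I*√6) + 125)² = (125 + 6/(4 + I*√6))²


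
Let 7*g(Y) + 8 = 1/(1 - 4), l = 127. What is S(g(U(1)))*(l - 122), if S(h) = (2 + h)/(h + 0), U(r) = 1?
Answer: -17/5 ≈ -3.4000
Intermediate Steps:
g(Y) = -25/21 (g(Y) = -8/7 + 1/(7*(1 - 4)) = -8/7 + (⅐)/(-3) = -8/7 + (⅐)*(-⅓) = -8/7 - 1/21 = -25/21)
S(h) = (2 + h)/h
S(g(U(1)))*(l - 122) = ((2 - 25/21)/(-25/21))*(127 - 122) = -21/25*17/21*5 = -17/25*5 = -17/5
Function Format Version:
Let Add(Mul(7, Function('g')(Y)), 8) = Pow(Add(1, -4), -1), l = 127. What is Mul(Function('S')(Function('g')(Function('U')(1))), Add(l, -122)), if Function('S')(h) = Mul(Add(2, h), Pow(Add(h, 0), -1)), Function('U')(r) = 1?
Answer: Rational(-17, 5) ≈ -3.4000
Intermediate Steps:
Function('g')(Y) = Rational(-25, 21) (Function('g')(Y) = Add(Rational(-8, 7), Mul(Rational(1, 7), Pow(Add(1, -4), -1))) = Add(Rational(-8, 7), Mul(Rational(1, 7), Pow(-3, -1))) = Add(Rational(-8, 7), Mul(Rational(1, 7), Rational(-1, 3))) = Add(Rational(-8, 7), Rational(-1, 21)) = Rational(-25, 21))
Function('S')(h) = Mul(Pow(h, -1), Add(2, h)) (Function('S')(h) = Mul(Add(2, h), Pow(h, -1)) = Mul(Pow(h, -1), Add(2, h)))
Mul(Function('S')(Function('g')(Function('U')(1))), Add(l, -122)) = Mul(Mul(Pow(Rational(-25, 21), -1), Add(2, Rational(-25, 21))), Add(127, -122)) = Mul(Mul(Rational(-21, 25), Rational(17, 21)), 5) = Mul(Rational(-17, 25), 5) = Rational(-17, 5)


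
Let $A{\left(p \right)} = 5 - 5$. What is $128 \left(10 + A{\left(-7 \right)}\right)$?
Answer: $1280$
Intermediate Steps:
$A{\left(p \right)} = 0$ ($A{\left(p \right)} = 5 - 5 = 0$)
$128 \left(10 + A{\left(-7 \right)}\right) = 128 \left(10 + 0\right) = 128 \cdot 10 = 1280$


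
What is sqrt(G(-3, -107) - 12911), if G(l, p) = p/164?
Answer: 3*I*sqrt(9646439)/82 ≈ 113.63*I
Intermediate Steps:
G(l, p) = p/164 (G(l, p) = p*(1/164) = p/164)
sqrt(G(-3, -107) - 12911) = sqrt((1/164)*(-107) - 12911) = sqrt(-107/164 - 12911) = sqrt(-2117511/164) = 3*I*sqrt(9646439)/82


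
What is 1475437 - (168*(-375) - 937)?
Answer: 1539374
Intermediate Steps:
1475437 - (168*(-375) - 937) = 1475437 - (-63000 - 937) = 1475437 - 1*(-63937) = 1475437 + 63937 = 1539374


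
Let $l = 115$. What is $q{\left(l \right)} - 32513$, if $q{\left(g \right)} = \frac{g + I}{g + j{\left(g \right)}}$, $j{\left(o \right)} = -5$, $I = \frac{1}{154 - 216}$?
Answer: $- \frac{221731531}{6820} \approx -32512.0$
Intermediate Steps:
$I = - \frac{1}{62}$ ($I = \frac{1}{-62} = - \frac{1}{62} \approx -0.016129$)
$q{\left(g \right)} = \frac{- \frac{1}{62} + g}{-5 + g}$ ($q{\left(g \right)} = \frac{g - \frac{1}{62}}{g - 5} = \frac{- \frac{1}{62} + g}{-5 + g}$)
$q{\left(l \right)} - 32513 = \frac{- \frac{1}{62} + 115}{-5 + 115} - 32513 = \frac{1}{110} \cdot \frac{7129}{62} - 32513 = \frac{7129}{6820} - 32513 = - \frac{221731531}{6820}$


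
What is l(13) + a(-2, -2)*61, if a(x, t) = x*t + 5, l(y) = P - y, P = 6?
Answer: 542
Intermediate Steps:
l(y) = 6 - y
a(x, t) = 5 + t*x (a(x, t) = t*x + 5 = 5 + t*x)
l(13) + a(-2, -2)*61 = (6 - 1*13) + (5 - 2*(-2))*61 = (6 - 13) + (5 + 4)*61 = -7 + 9*61 = -7 + 549 = 542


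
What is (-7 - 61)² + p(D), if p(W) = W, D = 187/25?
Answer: 115787/25 ≈ 4631.5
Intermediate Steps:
D = 187/25 (D = 187*(1/25) = 187/25 ≈ 7.4800)
(-7 - 61)² + p(D) = (-7 - 61)² + 187/25 = (-68)² + 187/25 = 4624 + 187/25 = 115787/25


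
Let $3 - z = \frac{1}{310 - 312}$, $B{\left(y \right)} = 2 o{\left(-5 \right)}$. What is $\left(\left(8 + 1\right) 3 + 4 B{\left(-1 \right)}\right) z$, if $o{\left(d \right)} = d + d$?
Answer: $- \frac{371}{2} \approx -185.5$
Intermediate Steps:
$o{\left(d \right)} = 2 d$
$B{\left(y \right)} = -20$ ($B{\left(y \right)} = 2 \cdot 2 \left(-5\right) = 2 \left(-10\right) = -20$)
$z = \frac{7}{2}$ ($z = 3 - \frac{1}{310 - 312} = 3 - \frac{1}{-2} = 3 - - \frac{1}{2} = 3 + \frac{1}{2} = \frac{7}{2} \approx 3.5$)
$\left(\left(8 + 1\right) 3 + 4 B{\left(-1 \right)}\right) z = \left(\left(8 + 1\right) 3 + 4 \left(-20\right)\right) \frac{7}{2} = \left(9 \cdot 3 - 80\right) \frac{7}{2} = \left(27 - 80\right) \frac{7}{2} = \left(-53\right) \frac{7}{2} = - \frac{371}{2}$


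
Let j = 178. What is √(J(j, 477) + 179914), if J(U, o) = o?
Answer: √180391 ≈ 424.72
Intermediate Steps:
√(J(j, 477) + 179914) = √(477 + 179914) = √180391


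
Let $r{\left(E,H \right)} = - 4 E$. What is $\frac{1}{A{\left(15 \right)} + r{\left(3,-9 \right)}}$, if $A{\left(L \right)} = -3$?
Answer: $- \frac{1}{15} \approx -0.066667$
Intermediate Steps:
$\frac{1}{A{\left(15 \right)} + r{\left(3,-9 \right)}} = \frac{1}{-3 - 12} = \frac{1}{-15} = - \frac{1}{15}$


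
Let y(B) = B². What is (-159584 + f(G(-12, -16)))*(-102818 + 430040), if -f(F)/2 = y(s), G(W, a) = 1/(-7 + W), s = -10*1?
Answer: -52284840048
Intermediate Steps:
s = -10
f(F) = -200 (f(F) = -2*(-10)² = -2*100 = -200)
(-159584 + f(G(-12, -16)))*(-102818 + 430040) = (-159584 - 200)*(-102818 + 430040) = -159784*327222 = -52284840048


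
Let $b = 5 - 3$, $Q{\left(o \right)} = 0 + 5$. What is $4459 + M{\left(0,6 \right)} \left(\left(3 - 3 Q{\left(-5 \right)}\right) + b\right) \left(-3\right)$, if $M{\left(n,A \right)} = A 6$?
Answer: $5539$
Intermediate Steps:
$Q{\left(o \right)} = 5$
$M{\left(n,A \right)} = 6 A$
$b = 2$ ($b = 5 - 3 = 2$)
$4459 + M{\left(0,6 \right)} \left(\left(3 - 3 Q{\left(-5 \right)}\right) + b\right) \left(-3\right) = 4459 + 6 \cdot 6 \left(\left(3 - 15\right) + 2\right) \left(-3\right) = 4459 + 36 \left(\left(3 - 15\right) + 2\right) \left(-3\right) = 4459 + 36 \left(-12 + 2\right) \left(-3\right) = 4459 + 36 \left(\left(-10\right) \left(-3\right)\right) = 4459 + 36 \cdot 30 = 4459 + 1080 = 5539$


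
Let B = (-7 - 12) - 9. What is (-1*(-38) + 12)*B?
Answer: -1400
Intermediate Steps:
B = -28 (B = -19 - 9 = -28)
(-1*(-38) + 12)*B = (-1*(-38) + 12)*(-28) = (38 + 12)*(-28) = 50*(-28) = -1400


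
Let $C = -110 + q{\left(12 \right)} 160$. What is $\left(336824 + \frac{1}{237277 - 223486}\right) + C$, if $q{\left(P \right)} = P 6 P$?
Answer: $\frac{6550090615}{13791} \approx 4.7495 \cdot 10^{5}$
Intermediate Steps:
$q{\left(P \right)} = 6 P^{2}$ ($q{\left(P \right)} = 6 P P = 6 P^{2}$)
$C = 138130$ ($C = -110 + 6 \cdot 12^{2} \cdot 160 = -110 + 6 \cdot 144 \cdot 160 = -110 + 864 \cdot 160 = -110 + 138240 = 138130$)
$\left(336824 + \frac{1}{237277 - 223486}\right) + C = \left(336824 + \frac{1}{237277 - 223486}\right) + 138130 = \left(336824 + \frac{1}{13791}\right) + 138130 = \frac{4645139785}{13791} + 138130 = \frac{6550090615}{13791}$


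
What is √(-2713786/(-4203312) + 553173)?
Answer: √610836181889536734/1050828 ≈ 743.76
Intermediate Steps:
√(-2713786/(-4203312) + 553173) = √(-2713786*(-1/4203312) + 553173) = √(1356893/2101656 + 553173) = √(1162580711381/2101656) = √610836181889536734/1050828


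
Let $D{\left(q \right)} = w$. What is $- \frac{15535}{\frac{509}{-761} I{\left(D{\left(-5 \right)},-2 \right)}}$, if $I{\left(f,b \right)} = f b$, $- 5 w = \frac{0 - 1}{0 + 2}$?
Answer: $- \frac{59110675}{509} \approx -1.1613 \cdot 10^{5}$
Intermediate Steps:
$w = \frac{1}{10}$ ($w = - \frac{\left(0 - 1\right) \frac{1}{0 + 2}}{5} = - \frac{\left(-1\right) \frac{1}{2}}{5} = \left(- \frac{1}{5}\right) \left(- \frac{1}{2}\right) = \frac{1}{10} \approx 0.1$)
$D{\left(q \right)} = \frac{1}{10}$
$I{\left(f,b \right)} = b f$
$- \frac{15535}{\frac{509}{-761} I{\left(D{\left(-5 \right)},-2 \right)}} = - \frac{15535}{\frac{509}{-761} \left(\left(-2\right) \frac{1}{10}\right)} = - \frac{15535}{509 \left(- \frac{1}{761}\right) \left(- \frac{1}{5}\right)} = - \frac{15535}{\left(- \frac{509}{761}\right) \left(- \frac{1}{5}\right)} = - \frac{15535}{\frac{509}{3805}} = \left(-15535\right) \frac{3805}{509} = - \frac{59110675}{509}$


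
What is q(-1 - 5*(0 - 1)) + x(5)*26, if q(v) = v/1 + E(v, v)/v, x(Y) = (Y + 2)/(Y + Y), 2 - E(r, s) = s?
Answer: 217/10 ≈ 21.700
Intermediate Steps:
E(r, s) = 2 - s
x(Y) = (2 + Y)/(2*Y) (x(Y) = (2 + Y)/((2*Y)) = (2 + Y)*(1/(2*Y)) = (2 + Y)/(2*Y))
q(v) = v + (2 - v)/v (q(v) = v/1 + (2 - v)/v = v*1 + (2 - v)/v = v + (2 - v)/v)
q(-1 - 5*(0 - 1)) + x(5)*26 = (-1 + (-1 - 5*(0 - 1)) + 2/(-1 - 5*(0 - 1))) + ((½)*(2 + 5)/5)*26 = (-1 + (-1 - 5*(-1)) + 2/(-1 - 5*(-1))) + ((½)*(⅕)*7)*26 = (-1 + (-1 + 5) + 2/(-1 + 5)) + (7/10)*26 = (-1 + 4 + 2/4) + 91/5 = (-1 + 4 + 2*(¼)) + 91/5 = (-1 + 4 + ½) + 91/5 = 7/2 + 91/5 = 217/10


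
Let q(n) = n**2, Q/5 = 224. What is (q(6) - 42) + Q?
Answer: 1114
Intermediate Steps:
Q = 1120 (Q = 5*224 = 1120)
(q(6) - 42) + Q = (6**2 - 42) + 1120 = (36 - 42) + 1120 = -6 + 1120 = 1114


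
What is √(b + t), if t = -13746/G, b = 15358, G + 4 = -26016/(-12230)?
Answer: 19*√2061491698/5726 ≈ 150.66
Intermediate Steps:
G = -11452/6115 (G = -4 - 26016/(-12230) = -4 - 26016*(-1/12230) = -4 + 13008/6115 = -11452/6115 ≈ -1.8728)
t = 42028395/5726 (t = -13746/(-11452/6115) = -13746*(-6115/11452) = 42028395/5726 ≈ 7339.9)
√(b + t) = √(15358 + 42028395/5726) = √(129968303/5726) = 19*√2061491698/5726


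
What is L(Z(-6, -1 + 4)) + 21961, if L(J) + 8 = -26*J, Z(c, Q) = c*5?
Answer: 22733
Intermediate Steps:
Z(c, Q) = 5*c
L(J) = -8 - 26*J
L(Z(-6, -1 + 4)) + 21961 = (-8 - 130*(-6)) + 21961 = (-8 - 26*(-30)) + 21961 = (-8 + 780) + 21961 = 772 + 21961 = 22733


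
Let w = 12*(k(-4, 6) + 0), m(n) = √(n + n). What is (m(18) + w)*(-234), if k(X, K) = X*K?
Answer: 65988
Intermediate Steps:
m(n) = √2*√n (m(n) = √(2*n) = √2*√n)
k(X, K) = K*X
w = -288 (w = 12*(6*(-4) + 0) = 12*(-24 + 0) = 12*(-24) = -288)
(m(18) + w)*(-234) = (√2*√18 - 288)*(-234) = (√2*(3*√2) - 288)*(-234) = (6 - 288)*(-234) = -282*(-234) = 65988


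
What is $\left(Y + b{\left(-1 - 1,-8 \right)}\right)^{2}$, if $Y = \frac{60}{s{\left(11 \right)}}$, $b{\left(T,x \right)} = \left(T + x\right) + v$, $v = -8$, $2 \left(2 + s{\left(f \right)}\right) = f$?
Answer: $\frac{36}{49} \approx 0.73469$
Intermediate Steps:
$s{\left(f \right)} = -2 + \frac{f}{2}$
$b{\left(T,x \right)} = -8 + T + x$ ($b{\left(T,x \right)} = \left(T + x\right) - 8 = -8 + T + x$)
$Y = \frac{120}{7}$ ($Y = \frac{60}{-2 + \frac{1}{2} \cdot 11} = \frac{60}{-2 + \frac{11}{2}} = \frac{60}{\frac{7}{2}} = 60 \cdot \frac{2}{7} = \frac{120}{7} \approx 17.143$)
$\left(Y + b{\left(-1 - 1,-8 \right)}\right)^{2} = \left(\frac{120}{7} - 18\right)^{2} = \left(- \frac{6}{7}\right)^{2} = \frac{36}{49}$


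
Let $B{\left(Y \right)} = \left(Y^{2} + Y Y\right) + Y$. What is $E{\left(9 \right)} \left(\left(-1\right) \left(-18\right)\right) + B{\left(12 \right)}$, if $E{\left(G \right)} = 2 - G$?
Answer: $174$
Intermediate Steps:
$B{\left(Y \right)} = Y + 2 Y^{2}$ ($B{\left(Y \right)} = \left(Y^{2} + Y^{2}\right) + Y = 2 Y^{2} + Y = Y + 2 Y^{2}$)
$E{\left(9 \right)} \left(\left(-1\right) \left(-18\right)\right) + B{\left(12 \right)} = \left(2 - 9\right) \left(\left(-1\right) \left(-18\right)\right) + 12 \left(1 + 2 \cdot 12\right) = \left(2 - 9\right) 18 + 12 \left(1 + 24\right) = \left(-7\right) 18 + 12 \cdot 25 = -126 + 300 = 174$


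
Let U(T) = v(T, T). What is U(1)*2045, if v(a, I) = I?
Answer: 2045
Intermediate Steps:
U(T) = T
U(1)*2045 = 1*2045 = 2045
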